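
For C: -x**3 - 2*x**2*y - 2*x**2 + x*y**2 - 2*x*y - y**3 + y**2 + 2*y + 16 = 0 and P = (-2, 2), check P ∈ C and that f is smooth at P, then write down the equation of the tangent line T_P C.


Tangent line at P: 12*x - 18*y + 60 = 0.

Step 1: f(-2, 2) = 0, so P lies on C.
Step 2: partial derivatives
  f_x(x, y) = -3*x**2 - 4*x*y - 4*x + y**2 - 2*y, f_y(x, y) = -2*x**2 + 2*x*y - 2*x - 3*y**2 + 2*y + 2.
  f_x(P) = 12, f_y(P) = -18 (gradient nonzero, so P is smooth).
Step 3: tangent line at P: 12·(x − -2) + -18·(y − 2) = 0.
Expanding: 12*x - 18*y + 60 = 0.


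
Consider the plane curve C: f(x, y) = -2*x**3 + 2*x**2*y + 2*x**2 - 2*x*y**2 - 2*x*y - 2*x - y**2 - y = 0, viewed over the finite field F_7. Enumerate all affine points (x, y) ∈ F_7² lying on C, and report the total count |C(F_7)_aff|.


Affine F_7-points: {(0, 0), (0, 6), (2, 1), (3, 0), (5, 0), (5, 1)}; count = 6.

For each of the 49 pairs (x, y) ∈ F_7², evaluate f(x, y) mod 7. Record the zeros.
  x = 0: [0↦0, 1↦5, 2↦1, 3↦2, 4↦1, 5↦5, 6↦0]  zeros at y ∈ {0, 6}
  x = 1: [0↦5, 1↦1, 2↦5, 3↦3, 4↦2, 5↦2, 6↦3]  zeros at y ∈ ∅
  x = 2: [0↦2, 1↦0, 2↦2, 3↦1, 4↦4, 5↦4, 6↦1]  zeros at y ∈ {1}
  x = 3: [0↦0, 1↦4, 2↦1, 3↦5, 4↦2, 5↦6, 6↦3]  zeros at y ∈ {0}
  x = 4: [0↦1, 1↦1, 2↦4, 3↦3, 4↦5, 5↦3, 6↦4]  zeros at y ∈ ∅
  x = 5: [0↦0, 1↦0, 2↦6, 3↦4, 4↦1, 5↦4, 6↦6]  zeros at y ∈ {0, 1}
  x = 6: [0↦6, 1↦3, 2↦2, 3↦3, 4↦6, 5↦4, 6↦4]  zeros at y ∈ ∅
Collecting zeros: affine points = {(0, 0), (0, 6), (2, 1), (3, 0), (5, 0), (5, 1)}.
Total count |C(F_7)_aff| = 6.


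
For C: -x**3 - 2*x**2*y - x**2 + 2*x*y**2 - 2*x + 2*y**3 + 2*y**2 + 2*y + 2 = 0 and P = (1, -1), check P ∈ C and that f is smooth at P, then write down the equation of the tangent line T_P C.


Tangent line at P: -x - 2*y - 1 = 0.

Step 1: f(1, -1) = 0, so P lies on C.
Step 2: partial derivatives
  f_x(x, y) = -3*x**2 - 4*x*y - 2*x + 2*y**2 - 2, f_y(x, y) = -2*x**2 + 4*x*y + 6*y**2 + 4*y + 2.
  f_x(P) = -1, f_y(P) = -2 (gradient nonzero, so P is smooth).
Step 3: tangent line at P: -1·(x − 1) + -2·(y − -1) = 0.
Expanding: -x - 2*y - 1 = 0.


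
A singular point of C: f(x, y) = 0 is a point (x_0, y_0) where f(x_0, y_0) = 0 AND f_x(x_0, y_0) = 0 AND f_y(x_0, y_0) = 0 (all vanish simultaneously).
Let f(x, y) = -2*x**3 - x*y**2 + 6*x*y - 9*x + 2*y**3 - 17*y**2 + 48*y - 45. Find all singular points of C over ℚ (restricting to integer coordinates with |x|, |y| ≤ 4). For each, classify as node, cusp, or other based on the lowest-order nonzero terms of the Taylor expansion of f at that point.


Singular points: {(0, 3)}; classification: cusp.

Compute partial derivatives:
  f_x = -6*x**2 - y**2 + 6*y - 9.
  f_y = -2*x*y + 6*x + 6*y**2 - 34*y + 48.
Scan x_0 ∈ {−4, ..., 4}. For each x_0, f_y(x_0, y) is a polynomial in y; find its integer roots y ∈ {−4, ..., 4}, then test f_x and f at those candidates.
  x = -4: f_y(-4, y) = 6*y**2 - 26*y + 24; vanishes at y ∈ {3}. (-4, 3): f_x = -96 ≠ 0.
  x = -3: f_y(-3, y) = 6*y**2 - 28*y + 30; vanishes at y ∈ {3}. (-3, 3): f_x = -54 ≠ 0.
  x = -2: f_y(-2, y) = 6*y**2 - 30*y + 36; vanishes at y ∈ {2, 3}. (-2, 2): f_x = -25 ≠ 0; (-2, 3): f_x = -24 ≠ 0.
  x = -1: f_y(-1, y) = 6*y**2 - 32*y + 42; vanishes at y ∈ {3}. (-1, 3): f_x = -6 ≠ 0.
  x = 0: f_y(0, y) = 6*y**2 - 34*y + 48; vanishes at y ∈ {3}. (0, 3): f_x = 0, f = 0 — SINGULAR.
  x = 1: f_y(1, y) = 6*y**2 - 36*y + 54; vanishes at y ∈ {3}. (1, 3): f_x = -6 ≠ 0.
  x = 2: f_y(2, y) = 6*y**2 - 38*y + 60; vanishes at y ∈ {3}. (2, 3): f_x = -24 ≠ 0.
  x = 3: f_y(3, y) = 6*y**2 - 40*y + 66; vanishes at y ∈ {3}. (3, 3): f_x = -54 ≠ 0.
  x = 4: f_y(4, y) = 6*y**2 - 42*y + 72; vanishes at y ∈ {3, 4}. (4, 3): f_x = -96 ≠ 0; (4, 4): f_x = -97 ≠ 0.
Only singular point on the grid: (0, 3).
Classify: substitute x = 0 + u, y = 3 + v and expand: f = -2*u**3 - u*v**2 + 2*v**3 + v**2.
No constant or linear terms (consistent with a singular point). Quadratic part: v**2. Cubic part: -2*u**3 - u*v**2 + 2*v**3.
The quadratic part v**2 is a perfect square, so there is a single (double) tangent line v = 0, i.e. y = 3. Restricting the cubic part to that line (v = 0) leaves -2*u**3 ≠ 0, so f is not divisible by v and the branch is v² ≈ 2*u**3 to lowest order — this is a cusp.
Classification: cusp.


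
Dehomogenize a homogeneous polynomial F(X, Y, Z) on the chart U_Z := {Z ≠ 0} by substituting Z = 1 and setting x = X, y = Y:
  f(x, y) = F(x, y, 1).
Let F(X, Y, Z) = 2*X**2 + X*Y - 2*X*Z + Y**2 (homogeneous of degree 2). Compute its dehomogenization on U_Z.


f(x, y) = 2*x**2 + x*y - 2*x + y**2

On U_Z we set Z = 1. Each monomial c·X^i·Y^j·Z^k in F becomes c·x^i·y^j·1^k = c·x^i·y^j.
Substituting Z = 1: F(X, Y, 1) = 2*x**2 + x*y - 2*x + y**2.
Note: deg(f) ≤ deg(F) = 2; strict inequality happens when F is divisible by Z (lost terms).


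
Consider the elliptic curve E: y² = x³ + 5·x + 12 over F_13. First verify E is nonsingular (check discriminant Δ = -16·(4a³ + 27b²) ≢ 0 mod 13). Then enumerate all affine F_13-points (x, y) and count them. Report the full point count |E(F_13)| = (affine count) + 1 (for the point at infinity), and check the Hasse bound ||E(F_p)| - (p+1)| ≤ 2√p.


Affine points = {(0, 5), (0, 8), (2, 2), (2, 11), (7, 0), (10, 3), (10, 10)}; affine count = 7; |E(F_13)| = 8.

Discriminant check: Δ ∝ 4a³ + 27b² = 4·5³ + 27·12² = 4·125 + 27·144 ≡ 7 (mod 13). Nonzero ⇒ E is nonsingular.
For each x ∈ F_13, compute rhs = x³ + 5·x + 12 mod 13, then count y ∈ F_13 with y² ≡ rhs.
  x = 0: rhs = 12, matching y values: 5, 8 (2 points).
  x = 1: rhs = 5, matching y values: none (0 points).
  x = 2: rhs = 4, matching y values: 2, 11 (2 points).
  x = 3: rhs = 2, matching y values: none (0 points).
  x = 4: rhs = 5, matching y values: none (0 points).
  x = 5: rhs = 6, matching y values: none (0 points).
  x = 6: rhs = 11, matching y values: none (0 points).
  x = 7: rhs = 0, matching y values: 0 (1 points).
  x = 8: rhs = 5, matching y values: none (0 points).
  x = 9: rhs = 6, matching y values: none (0 points).
  x = 10: rhs = 9, matching y values: 3, 10 (2 points).
  x = 11: rhs = 7, matching y values: none (0 points).
  x = 12: rhs = 6, matching y values: none (0 points).
Total affine count: 7.
Full point count |E(F_13)| = 7 + 1 = 8.
Hasse bound: |8 − (13+1)| = |-6| = 6 ≤ 2√13 ≈ 7.2111 ✓.


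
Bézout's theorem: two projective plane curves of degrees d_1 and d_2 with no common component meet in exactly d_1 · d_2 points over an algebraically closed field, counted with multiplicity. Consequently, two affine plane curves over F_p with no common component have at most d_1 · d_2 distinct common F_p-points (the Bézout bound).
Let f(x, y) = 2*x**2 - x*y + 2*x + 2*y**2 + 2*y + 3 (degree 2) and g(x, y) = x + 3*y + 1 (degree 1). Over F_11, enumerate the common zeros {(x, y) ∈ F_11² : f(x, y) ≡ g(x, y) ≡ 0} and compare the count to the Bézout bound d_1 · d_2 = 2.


Common zeros: {(5, 9), (9, 4)}; count = 2; Bézout bound = 2.

deg(f) = 2, deg(g) = 1, so Bézout bound = 2.
Scan x ∈ F_11. For each x, list the y ∈ F_11 with f(x, y) ≡ 0 and those with g(x, y) ≡ 0 (mod 11); the common zeros in that column are the intersection.
  x = 0: f ≡ 0 at y ∈ ∅; g ≡ 0 at y ∈ {7}; common: ∅.
  x = 1: f ≡ 0 at y ∈ {8}; g ≡ 0 at y ∈ {3}; common: ∅.
  x = 2: f ≡ 0 at y ∈ {3, 8}; g ≡ 0 at y ∈ {10}; common: ∅.
  x = 3: f ≡ 0 at y ∈ {2, 4}; g ≡ 0 at y ∈ {6}; common: ∅.
  x = 4: f ≡ 0 at y ∈ {3, 9}; g ≡ 0 at y ∈ {2}; common: ∅.
  x = 5: f ≡ 0 at y ∈ {9}; g ≡ 0 at y ∈ {9}; common: {9}.
  x = 6: f ≡ 0 at y ∈ ∅; g ≡ 0 at y ∈ {5}; common: ∅.
  x = 7: f ≡ 0 at y ∈ ∅; g ≡ 0 at y ∈ {1}; common: ∅.
  x = 8: f ≡ 0 at y ∈ {1, 2}; g ≡ 0 at y ∈ {8}; common: ∅.
  x = 9: f ≡ 0 at y ∈ {4, 5}; g ≡ 0 at y ∈ {4}; common: {4}.
  x = 10: f ≡ 0 at y ∈ ∅; g ≡ 0 at y ∈ {0}; common: ∅.
Collecting: common zeros = {(5, 9), (9, 4)}, so the count is 2.
Comparison with the Bézout bound: 2 ≤ 2 = deg(f)·deg(g), as expected for curves with no common component (the bound is attained).


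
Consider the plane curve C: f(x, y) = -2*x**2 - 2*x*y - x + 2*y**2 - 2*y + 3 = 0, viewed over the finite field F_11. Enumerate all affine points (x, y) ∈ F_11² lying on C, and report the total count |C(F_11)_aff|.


Affine F_11-points: {(1, 0), (1, 2), (2, 1), (2, 2), (4, 0), (4, 5), (6, 3), (6, 4), (7, 3), (7, 5)}; count = 10.

For each of the 121 pairs (x, y) ∈ F_11², evaluate f(x, y) mod 11. Record the zeros.
  x = 0: [0↦3, 1↦3, 2↦7, 3↦4, 4↦5, 5↦10, 6↦8, 7↦10, 8↦5, 9↦4, 10↦7]  zeros at y ∈ ∅
  x = 1: [0↦0, 1↦9, 2↦0, 3↦6, 4↦5, 5↦8, 6↦4, 7↦4, 8↦8, 9↦5, 10↦6]  zeros at y ∈ {0, 2}
  x = 2: [0↦4, 1↦0, 2↦0, 3↦4, 4↦1, 5↦2, 6↦7, 7↦5, 8↦7, 9↦2, 10↦1]  zeros at y ∈ {1, 2}
  x = 3: [0↦4, 1↦9, 2↦7, 3↦9, 4↦4, 5↦3, 6↦6, 7↦2, 8↦2, 9↦6, 10↦3]  zeros at y ∈ ∅
  x = 4: [0↦0, 1↦3, 2↦10, 3↦10, 4↦3, 5↦0, 6↦1, 7↦6, 8↦4, 9↦6, 10↦1]  zeros at y ∈ {0, 5}
  x = 5: [0↦3, 1↦4, 2↦9, 3↦7, 4↦9, 5↦4, 6↦3, 7↦6, 8↦2, 9↦2, 10↦6]  zeros at y ∈ ∅
  x = 6: [0↦2, 1↦1, 2↦4, 3↦0, 4↦0, 5↦4, 6↦1, 7↦2, 8↦7, 9↦5, 10↦7]  zeros at y ∈ {3, 4}
  x = 7: [0↦8, 1↦5, 2↦6, 3↦0, 4↦9, 5↦0, 6↦6, 7↦5, 8↦8, 9↦4, 10↦4]  zeros at y ∈ {3, 5}
  x = 8: [0↦10, 1↦5, 2↦4, 3↦7, 4↦3, 5↦3, 6↦7, 7↦4, 8↦5, 9↦10, 10↦8]  zeros at y ∈ ∅
  x = 9: [0↦8, 1↦1, 2↦9, 3↦10, 4↦4, 5↦2, 6↦4, 7↦10, 8↦9, 9↦1, 10↦8]  zeros at y ∈ ∅
  x = 10: [0↦2, 1↦4, 2↦10, 3↦9, 4↦1, 5↦8, 6↦8, 7↦1, 8↦9, 9↦10, 10↦4]  zeros at y ∈ ∅
Collecting zeros: affine points = {(1, 0), (1, 2), (2, 1), (2, 2), (4, 0), (4, 5), (6, 3), (6, 4), (7, 3), (7, 5)}.
Total count |C(F_11)_aff| = 10.


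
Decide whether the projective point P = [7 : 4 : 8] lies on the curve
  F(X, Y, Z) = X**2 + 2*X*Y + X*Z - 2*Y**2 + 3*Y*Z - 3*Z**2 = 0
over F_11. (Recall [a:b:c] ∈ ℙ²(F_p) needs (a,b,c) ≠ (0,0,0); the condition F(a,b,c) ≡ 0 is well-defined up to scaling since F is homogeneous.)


F(7,4,8) ≡ 0 (mod 11); P is on the curve.

Evaluate F(7, 4, 8) term-by-term (mod 11).
  X**2 ↦ 1·49·1·1 = 49
  2*X*Y ↦ 2·7·4·1 = 56
  X*Z ↦ 1·7·1·8 = 56
  -2*Y**2 ↦ -2·1·16·1 = -32
  3*Y*Z ↦ 3·1·4·8 = 96
  -3*Z**2 ↦ -3·1·1·64 = -192
Sum: F(7, 4, 8) = (49) + (56) + (56) + (-32) + (96) + (-192) = 33.
Reducing mod 11: 33 ≡ 0 (mod 11).
Since F(a, b, c) ≡ 0 (mod 11), P lies on the curve.


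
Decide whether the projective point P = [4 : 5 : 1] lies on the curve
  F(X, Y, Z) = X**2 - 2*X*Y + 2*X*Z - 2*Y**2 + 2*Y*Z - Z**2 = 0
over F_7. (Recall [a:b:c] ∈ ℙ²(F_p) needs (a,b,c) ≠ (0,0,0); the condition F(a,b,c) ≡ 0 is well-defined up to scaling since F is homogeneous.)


F(4,5,1) ≡ 6 (mod 7); P is NOT on the curve.

Evaluate F(4, 5, 1) term-by-term (mod 7).
  X**2 ↦ 1·16·1·1 = 16
  -2*X*Y ↦ -2·4·5·1 = -40
  2*X*Z ↦ 2·4·1·1 = 8
  -2*Y**2 ↦ -2·1·25·1 = -50
  2*Y*Z ↦ 2·1·5·1 = 10
  -Z**2 ↦ -1·1·1·1 = -1
Sum: F(4, 5, 1) = (16) + (-40) + (8) + (-50) + (10) + (-1) = -57.
Reducing mod 7: -57 ≡ 6 (mod 7).
Since F(a, b, c) ≡ 6 ≠ 0 (mod 7), P does NOT lie on the curve.


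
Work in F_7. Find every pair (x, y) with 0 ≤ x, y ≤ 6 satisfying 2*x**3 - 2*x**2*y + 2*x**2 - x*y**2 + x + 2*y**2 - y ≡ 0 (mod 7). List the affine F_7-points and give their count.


Affine F_7-points: {(0, 0), (0, 4), (2, 6), (4, 4), (6, 4)}; count = 5.

For each of the 49 pairs (x, y) ∈ F_7², evaluate f(x, y) mod 7. Record the zeros.
  x = 0: [0↦0, 1↦1, 2↦6, 3↦1, 4↦0, 5↦3, 6↦3]  zeros at y ∈ {0, 4}
  x = 1: [0↦5, 1↦3, 2↦3, 3↦5, 4↦2, 5↦1, 6↦2]  zeros at y ∈ ∅
  x = 2: [0↦5, 1↦3, 2↦1, 3↦6, 4↦4, 5↦2, 6↦0]  zeros at y ∈ {6}
  x = 3: [0↦5, 1↦6, 2↦5, 3↦2, 4↦4, 5↦4, 6↦2]  zeros at y ∈ ∅
  x = 4: [0↦3, 1↦3, 2↦6, 3↦5, 4↦0, 5↦5, 6↦6]  zeros at y ∈ {4}
  x = 5: [0↦4, 1↦6, 2↦2, 3↦6, 4↦4, 5↦3, 6↦3]  zeros at y ∈ ∅
  x = 6: [0↦6, 1↦6, 2↦5, 3↦3, 4↦0, 5↦3, 6↦5]  zeros at y ∈ {4}
Collecting zeros: affine points = {(0, 0), (0, 4), (2, 6), (4, 4), (6, 4)}.
Total count |C(F_7)_aff| = 5.


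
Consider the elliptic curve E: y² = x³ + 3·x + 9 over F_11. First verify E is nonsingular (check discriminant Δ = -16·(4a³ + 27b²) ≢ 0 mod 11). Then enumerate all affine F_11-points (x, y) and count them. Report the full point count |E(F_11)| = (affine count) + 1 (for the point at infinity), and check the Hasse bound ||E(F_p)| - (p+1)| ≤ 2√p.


Affine points = {(0, 3), (0, 8), (2, 1), (2, 10), (3, 1), (3, 10), (6, 1), (6, 10), (10, 4), (10, 7)}; affine count = 10; |E(F_11)| = 11.

Discriminant check: Δ ∝ 4a³ + 27b² = 4·3³ + 27·9² = 4·27 + 27·81 ≡ 7 (mod 11). Nonzero ⇒ E is nonsingular.
For each x ∈ F_11, compute rhs = x³ + 3·x + 9 mod 11, then count y ∈ F_11 with y² ≡ rhs.
  x = 0: rhs = 9, matching y values: 3, 8 (2 points).
  x = 1: rhs = 2, matching y values: none (0 points).
  x = 2: rhs = 1, matching y values: 1, 10 (2 points).
  x = 3: rhs = 1, matching y values: 1, 10 (2 points).
  x = 4: rhs = 8, matching y values: none (0 points).
  x = 5: rhs = 6, matching y values: none (0 points).
  x = 6: rhs = 1, matching y values: 1, 10 (2 points).
  x = 7: rhs = 10, matching y values: none (0 points).
  x = 8: rhs = 6, matching y values: none (0 points).
  x = 9: rhs = 6, matching y values: none (0 points).
  x = 10: rhs = 5, matching y values: 4, 7 (2 points).
Total affine count: 10.
Full point count |E(F_11)| = 10 + 1 = 11.
Hasse bound: |11 − (11+1)| = |-1| = 1 ≤ 2√11 ≈ 6.6332 ✓.


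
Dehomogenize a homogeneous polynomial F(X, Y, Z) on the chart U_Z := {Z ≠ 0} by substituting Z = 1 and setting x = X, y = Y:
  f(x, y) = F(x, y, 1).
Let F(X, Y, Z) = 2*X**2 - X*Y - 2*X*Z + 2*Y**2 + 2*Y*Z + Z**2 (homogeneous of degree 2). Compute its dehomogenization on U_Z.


f(x, y) = 2*x**2 - x*y - 2*x + 2*y**2 + 2*y + 1

On U_Z we set Z = 1. Each monomial c·X^i·Y^j·Z^k in F becomes c·x^i·y^j·1^k = c·x^i·y^j.
Substituting Z = 1: F(X, Y, 1) = 2*x**2 - x*y - 2*x + 2*y**2 + 2*y + 1.
Note: deg(f) ≤ deg(F) = 2; strict inequality happens when F is divisible by Z (lost terms).


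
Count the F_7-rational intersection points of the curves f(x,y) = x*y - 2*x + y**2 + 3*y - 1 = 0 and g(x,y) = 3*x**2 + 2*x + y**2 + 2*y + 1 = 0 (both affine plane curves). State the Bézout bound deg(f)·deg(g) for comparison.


Common zeros: ∅; count = 0; Bézout bound = 4.

deg(f) = 2, deg(g) = 2, so Bézout bound = 4.
Scan x ∈ F_7. For each x, list the y ∈ F_7 with f(x, y) ≡ 0 and those with g(x, y) ≡ 0 (mod 7); the common zeros in that column are the intersection.
  x = 0: f ≡ 0 at y ∈ ∅; g ≡ 0 at y ∈ {6}; common: ∅.
  x = 1: f ≡ 0 at y ∈ {5}; g ≡ 0 at y ∈ {2, 3}; common: ∅.
  x = 2: f ≡ 0 at y ∈ ∅; g ≡ 0 at y ∈ ∅; common: ∅.
  x = 3: f ≡ 0 at y ∈ {0, 1}; g ≡ 0 at y ∈ {2, 3}; common: ∅.
  x = 4: f ≡ 0 at y ∈ {3, 4}; g ≡ 0 at y ∈ {6}; common: ∅.
  x = 5: f ≡ 0 at y ∈ ∅; g ≡ 0 at y ∈ ∅; common: ∅.
  x = 6: f ≡ 0 at y ∈ {6}; g ≡ 0 at y ∈ ∅; common: ∅.
Collecting: common zeros = ∅, so the count is 0.
Comparison with the Bézout bound: 0 ≤ 4 = deg(f)·deg(g), as expected for curves with no common component (the affine F_7-count falls short of the bound because intersections may lie at infinity, over extension fields, or carry multiplicity).


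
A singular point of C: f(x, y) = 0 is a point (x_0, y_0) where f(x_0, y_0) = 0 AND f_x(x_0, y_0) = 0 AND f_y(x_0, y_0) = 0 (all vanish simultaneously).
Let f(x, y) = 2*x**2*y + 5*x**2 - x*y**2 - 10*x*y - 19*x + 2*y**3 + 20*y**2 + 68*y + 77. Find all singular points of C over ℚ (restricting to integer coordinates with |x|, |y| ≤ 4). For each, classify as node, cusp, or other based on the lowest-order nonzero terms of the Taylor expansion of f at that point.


Singular points: {(1, -3)}; classification: node.

Compute partial derivatives:
  f_x = 4*x*y + 10*x - y**2 - 10*y - 19.
  f_y = 2*x**2 - 2*x*y - 10*x + 6*y**2 + 40*y + 68.
Scan x_0 ∈ {−4, ..., 4}. For each x_0, f_y(x_0, y) is a polynomial in y; find its integer roots y ∈ {−4, ..., 4}, then test f_x and f at those candidates.
  x = -4: f_y(-4, y) = 6*y**2 + 48*y + 140; no integer root y with |y| ≤ 4.
  x = -3: f_y(-3, y) = 6*y**2 + 46*y + 116; no integer root y with |y| ≤ 4.
  x = -2: f_y(-2, y) = 6*y**2 + 44*y + 96; no integer root y with |y| ≤ 4.
  x = -1: f_y(-1, y) = 6*y**2 + 42*y + 80; no integer root y with |y| ≤ 4.
  x = 0: f_y(0, y) = 6*y**2 + 40*y + 68; no integer root y with |y| ≤ 4.
  x = 1: f_y(1, y) = 6*y**2 + 38*y + 60; vanishes at y ∈ {-3}. (1, -3): f_x = 0, f = 0 — SINGULAR.
  x = 2: f_y(2, y) = 6*y**2 + 36*y + 56; no integer root y with |y| ≤ 4.
  x = 3: f_y(3, y) = 6*y**2 + 34*y + 56; no integer root y with |y| ≤ 4.
  x = 4: f_y(4, y) = 6*y**2 + 32*y + 60; no integer root y with |y| ≤ 4.
Only singular point on the grid: (1, -3).
Classify: substitute x = 1 + u, y = -3 + v and expand: f = 2*u**2*v - u**2 - u*v**2 + 2*v**3 + v**2.
No constant or linear terms (consistent with a singular point). Quadratic part: -u**2 + v**2. Cubic part: 2*u**2*v - u*v**2 + 2*v**3.
The quadratic part v**2 - u**2 = (v − u)(v + u) splits into two distinct linear factors, so there are two distinct tangent lines y − -3 = ±(x − 1) — this is a node (ordinary double point).
Classification: node.


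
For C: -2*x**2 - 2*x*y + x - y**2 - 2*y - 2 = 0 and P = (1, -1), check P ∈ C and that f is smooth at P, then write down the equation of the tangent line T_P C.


Tangent line at P: -x - 2*y - 1 = 0.

Step 1: f(1, -1) = 0, so P lies on C.
Step 2: partial derivatives
  f_x(x, y) = -4*x - 2*y + 1, f_y(x, y) = -2*x - 2*y - 2.
  f_x(P) = -1, f_y(P) = -2 (gradient nonzero, so P is smooth).
Step 3: tangent line at P: -1·(x − 1) + -2·(y − -1) = 0.
Expanding: -x - 2*y - 1 = 0.


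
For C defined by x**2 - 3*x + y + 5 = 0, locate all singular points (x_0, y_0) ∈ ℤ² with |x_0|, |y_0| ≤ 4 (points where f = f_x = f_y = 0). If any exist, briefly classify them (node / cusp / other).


No singular points in the scanned grid; C is smooth there.

Compute partial derivatives:
  f_x = 2*x - 3.
  f_y = 1.
f_y = 1 is a nonzero constant, so f_y never vanishes: no point (x, y) can satisfy f = f_x = f_y = 0. In particular no (x, y) ∈ {−4, ..., 4}² is singular; the curve is smooth.


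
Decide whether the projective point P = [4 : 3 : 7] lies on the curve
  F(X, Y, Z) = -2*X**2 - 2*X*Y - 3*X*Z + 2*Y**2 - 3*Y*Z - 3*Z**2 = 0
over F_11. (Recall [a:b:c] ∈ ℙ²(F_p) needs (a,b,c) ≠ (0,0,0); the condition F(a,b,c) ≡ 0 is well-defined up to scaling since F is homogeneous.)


F(4,3,7) ≡ 9 (mod 11); P is NOT on the curve.

Evaluate F(4, 3, 7) term-by-term (mod 11).
  -2*X**2 ↦ -2·16·1·1 = -32
  -2*X*Y ↦ -2·4·3·1 = -24
  -3*X*Z ↦ -3·4·1·7 = -84
  2*Y**2 ↦ 2·1·9·1 = 18
  -3*Y*Z ↦ -3·1·3·7 = -63
  -3*Z**2 ↦ -3·1·1·49 = -147
Sum: F(4, 3, 7) = (-32) + (-24) + (-84) + (18) + (-63) + (-147) = -332.
Reducing mod 11: -332 ≡ 9 (mod 11).
Since F(a, b, c) ≡ 9 ≠ 0 (mod 11), P does NOT lie on the curve.


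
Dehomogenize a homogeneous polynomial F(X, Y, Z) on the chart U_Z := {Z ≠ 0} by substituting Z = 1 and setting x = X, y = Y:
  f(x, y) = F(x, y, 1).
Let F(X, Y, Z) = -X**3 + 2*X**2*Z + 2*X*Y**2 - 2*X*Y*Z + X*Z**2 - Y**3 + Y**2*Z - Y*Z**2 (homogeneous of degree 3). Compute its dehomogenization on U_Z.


f(x, y) = -x**3 + 2*x**2 + 2*x*y**2 - 2*x*y + x - y**3 + y**2 - y

On U_Z we set Z = 1. Each monomial c·X^i·Y^j·Z^k in F becomes c·x^i·y^j·1^k = c·x^i·y^j.
Substituting Z = 1: F(X, Y, 1) = -x**3 + 2*x**2 + 2*x*y**2 - 2*x*y + x - y**3 + y**2 - y.
Note: deg(f) ≤ deg(F) = 3; strict inequality happens when F is divisible by Z (lost terms).


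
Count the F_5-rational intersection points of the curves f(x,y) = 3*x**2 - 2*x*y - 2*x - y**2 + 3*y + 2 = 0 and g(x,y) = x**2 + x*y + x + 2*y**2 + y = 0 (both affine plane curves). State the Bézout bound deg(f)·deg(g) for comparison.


Common zeros: {(2, 4), (3, 4)}; count = 2; Bézout bound = 4.

deg(f) = 2, deg(g) = 2, so Bézout bound = 4.
Scan x ∈ F_5. For each x, list the y ∈ F_5 with f(x, y) ≡ 0 and those with g(x, y) ≡ 0 (mod 5); the common zeros in that column are the intersection.
  x = 0: f ≡ 0 at y ∈ ∅; g ≡ 0 at y ∈ {0, 2}; common: ∅.
  x = 1: f ≡ 0 at y ∈ ∅; g ≡ 0 at y ∈ ∅; common: ∅.
  x = 2: f ≡ 0 at y ∈ {0, 4}; g ≡ 0 at y ∈ {2, 4}; common: {4}.
  x = 3: f ≡ 0 at y ∈ {3, 4}; g ≡ 0 at y ∈ {4}; common: {4}.
  x = 4: f ≡ 0 at y ∈ ∅; g ≡ 0 at y ∈ {0}; common: ∅.
Collecting: common zeros = {(2, 4), (3, 4)}, so the count is 2.
Comparison with the Bézout bound: 2 ≤ 4 = deg(f)·deg(g), as expected for curves with no common component (the affine F_5-count falls short of the bound because intersections may lie at infinity, over extension fields, or carry multiplicity).


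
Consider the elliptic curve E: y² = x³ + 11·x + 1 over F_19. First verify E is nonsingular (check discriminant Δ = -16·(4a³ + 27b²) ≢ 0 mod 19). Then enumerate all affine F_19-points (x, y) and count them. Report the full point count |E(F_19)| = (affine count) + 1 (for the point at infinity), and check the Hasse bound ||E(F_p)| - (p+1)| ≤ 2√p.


Affine points = {(0, 1), (0, 18), (3, 2), (3, 17), (6, 6), (6, 13), (10, 3), (10, 16), (11, 3), (11, 16), (13, 2), (13, 17), (14, 7), (14, 12), (15, 8), (15, 11), (16, 6), (16, 13), (17, 3), (17, 16)}; affine count = 20; |E(F_19)| = 21.

Discriminant check: Δ ∝ 4a³ + 27b² = 4·11³ + 27·1² = 4·1331 + 27·1 ≡ 12 (mod 19). Nonzero ⇒ E is nonsingular.
For each x ∈ F_19, compute rhs = x³ + 11·x + 1 mod 19, then count y ∈ F_19 with y² ≡ rhs.
  x = 0: rhs = 1, matching y values: 1, 18 (2 points).
  x = 1: rhs = 13, matching y values: none (0 points).
  x = 2: rhs = 12, matching y values: none (0 points).
  x = 3: rhs = 4, matching y values: 2, 17 (2 points).
  x = 4: rhs = 14, matching y values: none (0 points).
  x = 5: rhs = 10, matching y values: none (0 points).
  x = 6: rhs = 17, matching y values: 6, 13 (2 points).
  x = 7: rhs = 3, matching y values: none (0 points).
  x = 8: rhs = 12, matching y values: none (0 points).
  x = 9: rhs = 12, matching y values: none (0 points).
  x = 10: rhs = 9, matching y values: 3, 16 (2 points).
  x = 11: rhs = 9, matching y values: 3, 16 (2 points).
  x = 12: rhs = 18, matching y values: none (0 points).
  x = 13: rhs = 4, matching y values: 2, 17 (2 points).
  x = 14: rhs = 11, matching y values: 7, 12 (2 points).
  x = 15: rhs = 7, matching y values: 8, 11 (2 points).
  x = 16: rhs = 17, matching y values: 6, 13 (2 points).
  x = 17: rhs = 9, matching y values: 3, 16 (2 points).
  x = 18: rhs = 8, matching y values: none (0 points).
Total affine count: 20.
Full point count |E(F_19)| = 20 + 1 = 21.
Hasse bound: |21 − (19+1)| = |1| = 1 ≤ 2√19 ≈ 8.7178 ✓.


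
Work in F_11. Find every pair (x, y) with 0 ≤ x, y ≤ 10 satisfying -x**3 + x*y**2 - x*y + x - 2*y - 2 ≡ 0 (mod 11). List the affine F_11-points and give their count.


Affine F_11-points: {(0, 10), (2, 5), (2, 8), (4, 3), (4, 4), (5, 9), (5, 10), (6, 6), (6, 10), (8, 0), (8, 4), (10, 4), (10, 6)}; count = 13.

For each of the 121 pairs (x, y) ∈ F_11², evaluate f(x, y) mod 11. Record the zeros.
  x = 0: [0↦9, 1↦7, 2↦5, 3↦3, 4↦1, 5↦10, 6↦8, 7↦6, 8↦4, 9↦2, 10↦0]  zeros at y ∈ {10}
  x = 1: [0↦9, 1↦7, 2↦7, 3↦9, 4↦2, 5↦8, 6↦5, 7↦4, 8↦5, 9↦8, 10↦2]  zeros at y ∈ ∅
  x = 2: [0↦3, 1↦1, 2↦3, 3↦9, 4↦8, 5↦0, 6↦7, 7↦7, 8↦0, 9↦8, 10↦9]  zeros at y ∈ {5, 8}
  x = 3: [0↦7, 1↦5, 2↦9, 3↦8, 4↦2, 5↦2, 6↦8, 7↦9, 8↦5, 9↦7, 10↦4]  zeros at y ∈ ∅
  x = 4: [0↦4, 1↦2, 2↦8, 3↦0, 4↦0, 5↦8, 6↦2, 7↦4, 8↦3, 9↦10, 10↦3]  zeros at y ∈ {3, 4}
  x = 5: [0↦10, 1↦8, 2↦5, 3↦1, 4↦7, 5↦1, 6↦5, 7↦8, 8↦10, 9↦0, 10↦0]  zeros at y ∈ {9, 10}
  x = 6: [0↦8, 1↦6, 2↦5, 3↦5, 4↦6, 5↦8, 6↦0, 7↦4, 8↦9, 9↦4, 10↦0]  zeros at y ∈ {6, 10}
  x = 7: [0↦3, 1↦1, 2↦2, 3↦6, 4↦2, 5↦1, 6↦3, 7↦8, 8↦5, 9↦5, 10↦8]  zeros at y ∈ ∅
  x = 8: [0↦0, 1↦9, 2↦1, 3↦9, 4↦0, 5↦7, 6↦8, 7↦3, 8↦3, 9↦8, 10↦7]  zeros at y ∈ {0, 4}
  x = 9: [0↦4, 1↦2, 2↦7, 3↦8, 4↦5, 5↦9, 6↦9, 7↦5, 8↦8, 9↦7, 10↦2]  zeros at y ∈ ∅
  x = 10: [0↦9, 1↦7, 2↦3, 3↦8, 4↦0, 5↦1, 6↦0, 7↦8, 8↦3, 9↦7, 10↦9]  zeros at y ∈ {4, 6}
Collecting zeros: affine points = {(0, 10), (2, 5), (2, 8), (4, 3), (4, 4), (5, 9), (5, 10), (6, 6), (6, 10), (8, 0), (8, 4), (10, 4), (10, 6)}.
Total count |C(F_11)_aff| = 13.


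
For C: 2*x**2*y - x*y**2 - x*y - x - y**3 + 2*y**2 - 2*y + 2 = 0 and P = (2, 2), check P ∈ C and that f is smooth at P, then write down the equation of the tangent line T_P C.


Tangent line at P: 9*x - 8*y - 2 = 0.

Step 1: f(2, 2) = 0, so P lies on C.
Step 2: partial derivatives
  f_x(x, y) = 4*x*y - y**2 - y - 1, f_y(x, y) = 2*x**2 - 2*x*y - x - 3*y**2 + 4*y - 2.
  f_x(P) = 9, f_y(P) = -8 (gradient nonzero, so P is smooth).
Step 3: tangent line at P: 9·(x − 2) + -8·(y − 2) = 0.
Expanding: 9*x - 8*y - 2 = 0.


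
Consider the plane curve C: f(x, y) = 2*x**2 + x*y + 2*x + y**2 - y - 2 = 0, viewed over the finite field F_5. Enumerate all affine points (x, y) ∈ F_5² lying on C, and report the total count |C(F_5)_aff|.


Affine F_5-points: {(0, 2), (0, 4), (2, 0), (2, 4), (3, 1), (3, 2)}; count = 6.

For each of the 25 pairs (x, y) ∈ F_5², evaluate f(x, y) mod 5. Record the zeros.
  x = 0: [0↦3, 1↦3, 2↦0, 3↦4, 4↦0]  zeros at y ∈ {2, 4}
  x = 1: [0↦2, 1↦3, 2↦1, 3↦1, 4↦3]  zeros at y ∈ ∅
  x = 2: [0↦0, 1↦2, 2↦1, 3↦2, 4↦0]  zeros at y ∈ {0, 4}
  x = 3: [0↦2, 1↦0, 2↦0, 3↦2, 4↦1]  zeros at y ∈ {1, 2}
  x = 4: [0↦3, 1↦2, 2↦3, 3↦1, 4↦1]  zeros at y ∈ ∅
Collecting zeros: affine points = {(0, 2), (0, 4), (2, 0), (2, 4), (3, 1), (3, 2)}.
Total count |C(F_5)_aff| = 6.


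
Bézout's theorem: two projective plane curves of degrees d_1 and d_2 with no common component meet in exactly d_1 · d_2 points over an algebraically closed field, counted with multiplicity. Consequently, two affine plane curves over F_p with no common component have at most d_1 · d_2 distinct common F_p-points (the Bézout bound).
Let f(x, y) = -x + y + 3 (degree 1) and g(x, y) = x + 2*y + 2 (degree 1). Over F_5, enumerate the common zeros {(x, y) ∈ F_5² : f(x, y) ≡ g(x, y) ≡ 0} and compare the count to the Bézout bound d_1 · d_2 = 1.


Common zeros: {(3, 0)}; count = 1; Bézout bound = 1.

deg(f) = 1, deg(g) = 1, so Bézout bound = 1.
Scan x ∈ F_5. For each x, list the y ∈ F_5 with f(x, y) ≡ 0 and those with g(x, y) ≡ 0 (mod 5); the common zeros in that column are the intersection.
  x = 0: f ≡ 0 at y ∈ {2}; g ≡ 0 at y ∈ {4}; common: ∅.
  x = 1: f ≡ 0 at y ∈ {3}; g ≡ 0 at y ∈ {1}; common: ∅.
  x = 2: f ≡ 0 at y ∈ {4}; g ≡ 0 at y ∈ {3}; common: ∅.
  x = 3: f ≡ 0 at y ∈ {0}; g ≡ 0 at y ∈ {0}; common: {0}.
  x = 4: f ≡ 0 at y ∈ {1}; g ≡ 0 at y ∈ {2}; common: ∅.
Collecting: common zeros = {(3, 0)}, so the count is 1.
Comparison with the Bézout bound: 1 ≤ 1 = deg(f)·deg(g), as expected for curves with no common component (the bound is attained).


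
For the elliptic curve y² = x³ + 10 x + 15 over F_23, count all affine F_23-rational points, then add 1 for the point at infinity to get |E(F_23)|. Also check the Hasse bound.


Affine points = {(1, 7), (1, 16), (3, 7), (3, 16), (4, 2), (4, 21), (5, 11), (5, 12), (8, 3), (8, 20), (9, 11), (9, 12), (12, 0), (14, 1), (14, 22), (16, 4), (16, 19), (18, 1), (18, 22), (19, 7), (19, 16), (20, 2), (20, 21), (22, 2), (22, 21)}; affine count = 25; |E(F_23)| = 26.

Discriminant check: Δ ∝ 4a³ + 27b² = 4·10³ + 27·15² = 4·1000 + 27·225 ≡ 1 (mod 23). Nonzero ⇒ E is nonsingular.
For each x ∈ F_23, compute rhs = x³ + 10·x + 15 mod 23, then count y ∈ F_23 with y² ≡ rhs.
  x = 0: rhs = 15, matching y values: none (0 points).
  x = 1: rhs = 3, matching y values: 7, 16 (2 points).
  x = 2: rhs = 20, matching y values: none (0 points).
  x = 3: rhs = 3, matching y values: 7, 16 (2 points).
  x = 4: rhs = 4, matching y values: 2, 21 (2 points).
  x = 5: rhs = 6, matching y values: 11, 12 (2 points).
  x = 6: rhs = 15, matching y values: none (0 points).
  x = 7: rhs = 14, matching y values: none (0 points).
  x = 8: rhs = 9, matching y values: 3, 20 (2 points).
  x = 9: rhs = 6, matching y values: 11, 12 (2 points).
  x = 10: rhs = 11, matching y values: none (0 points).
  x = 11: rhs = 7, matching y values: none (0 points).
  x = 12: rhs = 0, matching y values: 0 (1 points).
  x = 13: rhs = 19, matching y values: none (0 points).
  x = 14: rhs = 1, matching y values: 1, 22 (2 points).
  x = 15: rhs = 21, matching y values: none (0 points).
  x = 16: rhs = 16, matching y values: 4, 19 (2 points).
  x = 17: rhs = 15, matching y values: none (0 points).
  x = 18: rhs = 1, matching y values: 1, 22 (2 points).
  x = 19: rhs = 3, matching y values: 7, 16 (2 points).
  x = 20: rhs = 4, matching y values: 2, 21 (2 points).
  x = 21: rhs = 10, matching y values: none (0 points).
  x = 22: rhs = 4, matching y values: 2, 21 (2 points).
Total affine count: 25.
Full point count |E(F_23)| = 25 + 1 = 26.
Hasse bound: |26 − (23+1)| = |2| = 2 ≤ 2√23 ≈ 9.5917 ✓.


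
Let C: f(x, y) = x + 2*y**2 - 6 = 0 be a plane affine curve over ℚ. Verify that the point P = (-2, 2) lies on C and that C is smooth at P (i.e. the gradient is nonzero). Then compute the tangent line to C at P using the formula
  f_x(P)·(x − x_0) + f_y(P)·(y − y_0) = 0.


Tangent line at P: x + 8*y - 14 = 0.

Step 1: f(-2, 2) = 0, so P lies on C.
Step 2: partial derivatives
  f_x(x, y) = 1, f_y(x, y) = 4*y.
  f_x(P) = 1, f_y(P) = 8 (gradient nonzero, so P is smooth).
Step 3: tangent line at P: 1·(x − -2) + 8·(y − 2) = 0.
Expanding: x + 8*y - 14 = 0.


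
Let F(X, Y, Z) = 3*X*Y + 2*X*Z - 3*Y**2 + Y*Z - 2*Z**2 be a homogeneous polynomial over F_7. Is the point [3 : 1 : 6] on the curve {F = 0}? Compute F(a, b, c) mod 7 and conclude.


F(3,1,6) ≡ 4 (mod 7); P is NOT on the curve.

Evaluate F(3, 1, 6) term-by-term (mod 7).
  3*X*Y ↦ 3·3·1·1 = 9
  2*X*Z ↦ 2·3·1·6 = 36
  -3*Y**2 ↦ -3·1·1·1 = -3
  Y*Z ↦ 1·1·1·6 = 6
  -2*Z**2 ↦ -2·1·1·36 = -72
Sum: F(3, 1, 6) = (9) + (36) + (-3) + (6) + (-72) = -24.
Reducing mod 7: -24 ≡ 4 (mod 7).
Since F(a, b, c) ≡ 4 ≠ 0 (mod 7), P does NOT lie on the curve.


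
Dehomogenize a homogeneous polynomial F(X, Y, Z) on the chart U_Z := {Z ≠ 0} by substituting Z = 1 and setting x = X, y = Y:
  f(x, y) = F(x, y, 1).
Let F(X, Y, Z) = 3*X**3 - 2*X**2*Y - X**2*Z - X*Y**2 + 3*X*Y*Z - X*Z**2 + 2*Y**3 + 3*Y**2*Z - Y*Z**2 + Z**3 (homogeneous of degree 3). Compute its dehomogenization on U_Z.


f(x, y) = 3*x**3 - 2*x**2*y - x**2 - x*y**2 + 3*x*y - x + 2*y**3 + 3*y**2 - y + 1

On U_Z we set Z = 1. Each monomial c·X^i·Y^j·Z^k in F becomes c·x^i·y^j·1^k = c·x^i·y^j.
Substituting Z = 1: F(X, Y, 1) = 3*x**3 - 2*x**2*y - x**2 - x*y**2 + 3*x*y - x + 2*y**3 + 3*y**2 - y + 1.
Note: deg(f) ≤ deg(F) = 3; strict inequality happens when F is divisible by Z (lost terms).


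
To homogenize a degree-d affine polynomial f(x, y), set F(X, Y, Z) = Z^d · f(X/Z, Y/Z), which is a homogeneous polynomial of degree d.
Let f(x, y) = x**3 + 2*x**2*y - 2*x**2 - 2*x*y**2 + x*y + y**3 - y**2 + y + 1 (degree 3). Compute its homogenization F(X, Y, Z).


F(X, Y, Z) = X**3 + 2*X**2*Y - 2*X**2*Z - 2*X*Y**2 + X*Y*Z + Y**3 - Y**2*Z + Y*Z**2 + Z**3

deg(f) = 3.
Substitute x = X/Z, y = Y/Z into f, then multiply by Z^3.
  monomial 1·x^3·y^0 ↦ 1·X^3·Y^0·Z^0.
  monomial 2·x^2·y^1 ↦ 2·X^2·Y^1·Z^0.
  monomial -2·x^2·y^0 ↦ -2·X^2·Y^0·Z^1.
  monomial -2·x^1·y^2 ↦ -2·X^1·Y^2·Z^0.
  monomial 1·x^1·y^1 ↦ 1·X^1·Y^1·Z^1.
  monomial 1·x^0·y^3 ↦ 1·X^0·Y^3·Z^0.
  monomial -1·x^0·y^2 ↦ -1·X^0·Y^2·Z^1.
  monomial 1·x^0·y^1 ↦ 1·X^0·Y^1·Z^2.
  monomial 1·x^0·y^0 ↦ 1·X^0·Y^0·Z^3.
Collecting: F(X, Y, Z) = X**3 + 2*X**2*Y - 2*X**2*Z - 2*X*Y**2 + X*Y*Z + Y**3 - Y**2*Z + Y*Z**2 + Z**3.


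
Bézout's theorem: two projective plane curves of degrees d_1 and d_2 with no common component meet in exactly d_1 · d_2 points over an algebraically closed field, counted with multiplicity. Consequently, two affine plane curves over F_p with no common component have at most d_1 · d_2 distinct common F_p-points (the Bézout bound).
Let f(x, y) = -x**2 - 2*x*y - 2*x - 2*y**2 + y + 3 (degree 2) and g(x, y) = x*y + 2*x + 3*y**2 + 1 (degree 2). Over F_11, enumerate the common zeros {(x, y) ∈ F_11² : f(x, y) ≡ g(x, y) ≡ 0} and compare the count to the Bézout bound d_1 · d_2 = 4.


Common zeros: ∅; count = 0; Bézout bound = 4.

deg(f) = 2, deg(g) = 2, so Bézout bound = 4.
Scan x ∈ F_11. For each x, list the y ∈ F_11 with f(x, y) ≡ 0 and those with g(x, y) ≡ 0 (mod 11); the common zeros in that column are the intersection.
  x = 0: f ≡ 0 at y ∈ {7, 10}; g ≡ 0 at y ∈ ∅; common: ∅.
  x = 1: f ≡ 0 at y ∈ {0, 5}; g ≡ 0 at y ∈ {3, 4}; common: ∅.
  x = 2: f ≡ 0 at y ∈ ∅; g ≡ 0 at y ∈ ∅; common: ∅.
  x = 3: f ≡ 0 at y ∈ ∅; g ≡ 0 at y ∈ ∅; common: ∅.
  x = 4: f ≡ 0 at y ∈ ∅; g ≡ 0 at y ∈ ∅; common: ∅.
  x = 5: f ≡ 0 at y ∈ {3, 9}; g ≡ 0 at y ∈ {0, 2}; common: ∅.
  x = 6: f ≡ 0 at y ∈ {4, 7}; g ≡ 0 at y ∈ {1, 8}; common: ∅.
  x = 7: f ≡ 0 at y ∈ ∅; g ≡ 0 at y ∈ {6, 10}; common: ∅.
  x = 8: f ≡ 0 at y ∈ {0, 9}; g ≡ 0 at y ∈ {5, 7}; common: ∅.
  x = 9: f ≡ 0 at y ∈ {3, 5}; g ≡ 0 at y ∈ ∅; common: ∅.
  x = 10: f ≡ 0 at y ∈ ∅; g ≡ 0 at y ∈ ∅; common: ∅.
Collecting: common zeros = ∅, so the count is 0.
Comparison with the Bézout bound: 0 ≤ 4 = deg(f)·deg(g), as expected for curves with no common component (the affine F_11-count falls short of the bound because intersections may lie at infinity, over extension fields, or carry multiplicity).


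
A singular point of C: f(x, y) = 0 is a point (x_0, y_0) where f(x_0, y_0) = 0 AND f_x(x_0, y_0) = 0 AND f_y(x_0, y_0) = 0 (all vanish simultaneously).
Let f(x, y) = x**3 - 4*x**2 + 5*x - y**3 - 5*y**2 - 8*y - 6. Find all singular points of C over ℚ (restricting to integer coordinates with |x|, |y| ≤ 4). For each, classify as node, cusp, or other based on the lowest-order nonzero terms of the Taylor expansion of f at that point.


Singular points: {(1, -2)}; classification: node.

Compute partial derivatives:
  f_x = 3*x**2 - 8*x + 5.
  f_y = -3*y**2 - 10*y - 8.
Scan x_0 ∈ {−4, ..., 4}. For each x_0, f_y(x_0, y) is a polynomial in y; find its integer roots y ∈ {−4, ..., 4}, then test f_x and f at those candidates.
  x = -4: f_y(-4, y) = -3*y**2 - 10*y - 8; vanishes at y ∈ {-2}. (-4, -2): f_x = 85 ≠ 0.
  x = -3: f_y(-3, y) = -3*y**2 - 10*y - 8; vanishes at y ∈ {-2}. (-3, -2): f_x = 56 ≠ 0.
  x = -2: f_y(-2, y) = -3*y**2 - 10*y - 8; vanishes at y ∈ {-2}. (-2, -2): f_x = 33 ≠ 0.
  x = -1: f_y(-1, y) = -3*y**2 - 10*y - 8; vanishes at y ∈ {-2}. (-1, -2): f_x = 16 ≠ 0.
  x = 0: f_y(0, y) = -3*y**2 - 10*y - 8; vanishes at y ∈ {-2}. (0, -2): f_x = 5 ≠ 0.
  x = 1: f_y(1, y) = -3*y**2 - 10*y - 8; vanishes at y ∈ {-2}. (1, -2): f_x = 0, f = 0 — SINGULAR.
  x = 2: f_y(2, y) = -3*y**2 - 10*y - 8; vanishes at y ∈ {-2}. (2, -2): f_x = 1 ≠ 0.
  x = 3: f_y(3, y) = -3*y**2 - 10*y - 8; vanishes at y ∈ {-2}. (3, -2): f_x = 8 ≠ 0.
  x = 4: f_y(4, y) = -3*y**2 - 10*y - 8; vanishes at y ∈ {-2}. (4, -2): f_x = 21 ≠ 0.
Only singular point on the grid: (1, -2).
Classify: substitute x = 1 + u, y = -2 + v and expand: f = u**3 - u**2 - v**3 + v**2.
No constant or linear terms (consistent with a singular point). Quadratic part: -u**2 + v**2. Cubic part: u**3 - v**3.
The quadratic part v**2 - u**2 = (v − u)(v + u) splits into two distinct linear factors, so there are two distinct tangent lines y − -2 = ±(x − 1) — this is a node (ordinary double point).
Classification: node.


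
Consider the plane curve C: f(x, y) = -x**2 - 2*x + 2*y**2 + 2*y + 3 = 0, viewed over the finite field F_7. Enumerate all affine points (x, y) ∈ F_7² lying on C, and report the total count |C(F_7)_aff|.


Affine F_7-points: {(0, 1), (0, 5), (1, 0), (1, 6), (2, 2), (2, 4), (3, 2), (3, 4), (4, 0), (4, 6), (5, 1), (5, 5), (6, 3)}; count = 13.

For each of the 49 pairs (x, y) ∈ F_7², evaluate f(x, y) mod 7. Record the zeros.
  x = 0: [0↦3, 1↦0, 2↦1, 3↦6, 4↦1, 5↦0, 6↦3]  zeros at y ∈ {1, 5}
  x = 1: [0↦0, 1↦4, 2↦5, 3↦3, 4↦5, 5↦4, 6↦0]  zeros at y ∈ {0, 6}
  x = 2: [0↦2, 1↦6, 2↦0, 3↦5, 4↦0, 5↦6, 6↦2]  zeros at y ∈ {2, 4}
  x = 3: [0↦2, 1↦6, 2↦0, 3↦5, 4↦0, 5↦6, 6↦2]  zeros at y ∈ {2, 4}
  x = 4: [0↦0, 1↦4, 2↦5, 3↦3, 4↦5, 5↦4, 6↦0]  zeros at y ∈ {0, 6}
  x = 5: [0↦3, 1↦0, 2↦1, 3↦6, 4↦1, 5↦0, 6↦3]  zeros at y ∈ {1, 5}
  x = 6: [0↦4, 1↦1, 2↦2, 3↦0, 4↦2, 5↦1, 6↦4]  zeros at y ∈ {3}
Collecting zeros: affine points = {(0, 1), (0, 5), (1, 0), (1, 6), (2, 2), (2, 4), (3, 2), (3, 4), (4, 0), (4, 6), (5, 1), (5, 5), (6, 3)}.
Total count |C(F_7)_aff| = 13.


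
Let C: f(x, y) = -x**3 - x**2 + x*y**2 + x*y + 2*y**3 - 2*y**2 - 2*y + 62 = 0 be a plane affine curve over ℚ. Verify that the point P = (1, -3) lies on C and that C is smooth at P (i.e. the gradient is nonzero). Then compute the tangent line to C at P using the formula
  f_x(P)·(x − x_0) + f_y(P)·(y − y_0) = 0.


Tangent line at P: x + 59*y + 176 = 0.

Step 1: f(1, -3) = 0, so P lies on C.
Step 2: partial derivatives
  f_x(x, y) = -3*x**2 - 2*x + y**2 + y, f_y(x, y) = 2*x*y + x + 6*y**2 - 4*y - 2.
  f_x(P) = 1, f_y(P) = 59 (gradient nonzero, so P is smooth).
Step 3: tangent line at P: 1·(x − 1) + 59·(y − -3) = 0.
Expanding: x + 59*y + 176 = 0.


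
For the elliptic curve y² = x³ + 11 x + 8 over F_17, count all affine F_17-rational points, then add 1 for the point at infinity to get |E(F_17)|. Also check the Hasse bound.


Affine points = {(0, 5), (0, 12), (2, 2), (2, 15), (3, 0), (5, 1), (5, 16), (6, 1), (6, 16), (8, 8), (8, 9), (10, 8), (10, 9), (11, 7), (11, 10), (12, 7), (12, 10), (13, 6), (13, 11), (14, 4), (14, 13), (16, 8), (16, 9)}; affine count = 23; |E(F_17)| = 24.

Discriminant check: Δ ∝ 4a³ + 27b² = 4·11³ + 27·8² = 4·1331 + 27·64 ≡ 14 (mod 17). Nonzero ⇒ E is nonsingular.
For each x ∈ F_17, compute rhs = x³ + 11·x + 8 mod 17, then count y ∈ F_17 with y² ≡ rhs.
  x = 0: rhs = 8, matching y values: 5, 12 (2 points).
  x = 1: rhs = 3, matching y values: none (0 points).
  x = 2: rhs = 4, matching y values: 2, 15 (2 points).
  x = 3: rhs = 0, matching y values: 0 (1 points).
  x = 4: rhs = 14, matching y values: none (0 points).
  x = 5: rhs = 1, matching y values: 1, 16 (2 points).
  x = 6: rhs = 1, matching y values: 1, 16 (2 points).
  x = 7: rhs = 3, matching y values: none (0 points).
  x = 8: rhs = 13, matching y values: 8, 9 (2 points).
  x = 9: rhs = 3, matching y values: none (0 points).
  x = 10: rhs = 13, matching y values: 8, 9 (2 points).
  x = 11: rhs = 15, matching y values: 7, 10 (2 points).
  x = 12: rhs = 15, matching y values: 7, 10 (2 points).
  x = 13: rhs = 2, matching y values: 6, 11 (2 points).
  x = 14: rhs = 16, matching y values: 4, 13 (2 points).
  x = 15: rhs = 12, matching y values: none (0 points).
  x = 16: rhs = 13, matching y values: 8, 9 (2 points).
Total affine count: 23.
Full point count |E(F_17)| = 23 + 1 = 24.
Hasse bound: |24 − (17+1)| = |6| = 6 ≤ 2√17 ≈ 8.2462 ✓.


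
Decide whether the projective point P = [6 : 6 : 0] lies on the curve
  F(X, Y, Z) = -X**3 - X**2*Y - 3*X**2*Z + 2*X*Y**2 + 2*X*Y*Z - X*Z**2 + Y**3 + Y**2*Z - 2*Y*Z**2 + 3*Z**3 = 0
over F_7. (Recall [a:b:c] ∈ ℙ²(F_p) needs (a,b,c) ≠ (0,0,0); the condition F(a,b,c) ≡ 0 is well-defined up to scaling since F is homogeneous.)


F(6,6,0) ≡ 6 (mod 7); P is NOT on the curve.

Evaluate F(6, 6, 0) term-by-term (mod 7).
  -X**3 ↦ -1·216·1·1 = -216
  -X**2*Y ↦ -1·36·6·1 = -216
  -3*X**2*Z ↦ -3·36·1·0 = 0
  2*X*Y**2 ↦ 2·6·36·1 = 432
  2*X*Y*Z ↦ 2·6·6·0 = 0
  -X*Z**2 ↦ -1·6·1·0 = 0
  Y**3 ↦ 1·1·216·1 = 216
  Y**2*Z ↦ 1·1·36·0 = 0
  -2*Y*Z**2 ↦ -2·1·6·0 = 0
  3*Z**3 ↦ 3·1·1·0 = 0
Sum: F(6, 6, 0) = (-216) + (-216) + (0) + (432) + (0) + (0) + (216) + (0) + (0) + (0) = 216.
Reducing mod 7: 216 ≡ 6 (mod 7).
Since F(a, b, c) ≡ 6 ≠ 0 (mod 7), P does NOT lie on the curve.
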